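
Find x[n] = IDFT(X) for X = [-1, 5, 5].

x[n] = (1/3) Σ(k=0 to 2) X[k] · e^(2πikn/3)

Computing each x[n]:
x[0] = 3
x[1] = -2
x[2] = -2

x = [3, -2, -2]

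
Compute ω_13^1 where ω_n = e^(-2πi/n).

ω_13^1 = e^(-2πi·1/13)
= cos(-2π·1/13) + i·sin(-2π·1/13)
= cos(-2π/13) + i·sin(-2π/13)

ω_13^1 = cos(-2π/13) + i·sin(-2π/13) = 0.8855-0.4647i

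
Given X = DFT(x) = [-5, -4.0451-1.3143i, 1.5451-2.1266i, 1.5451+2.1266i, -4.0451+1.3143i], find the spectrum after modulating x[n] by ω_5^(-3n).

Modulation property: DFT(ω_5^(-3n)·x[n]) = X[(k-3) mod 5], so circularly shift X by 3 positions.

X[k-3] = [1.5451-2.1266i, 1.5451+2.1266i, -4.0451+1.3143i, -5, -4.0451-1.3143i]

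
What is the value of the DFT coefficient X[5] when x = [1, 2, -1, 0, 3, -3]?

X[5] = Σ(n=0 to 5) x[n] · ω_6^(5n) where ω_6 = e^(-2πi/6)
= (1)·ω_6^0 + (2)·ω_6^5 + (-1)·ω_6^10 + (0)·ω_6^15 + (3)·ω_6^20 + (-3)·ω_6^25

X[5] = -0.5000+0.8660i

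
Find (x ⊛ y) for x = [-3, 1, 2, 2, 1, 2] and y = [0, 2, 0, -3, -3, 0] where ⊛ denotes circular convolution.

(x ⊛ y)[n] = Σ(m=0 to 5) x[m] · y[(n-m) mod 6]

Computing each output sample:
(x ⊛ y)[0] = -8
(x ⊛ y)[1] = -15
(x ⊛ y)[2] = -7
(x ⊛ y)[3] = 7
(x ⊛ y)[4] = 10
(x ⊛ y)[5] = -7

x ⊛ y = [-8, -15, -7, 7, 10, -7]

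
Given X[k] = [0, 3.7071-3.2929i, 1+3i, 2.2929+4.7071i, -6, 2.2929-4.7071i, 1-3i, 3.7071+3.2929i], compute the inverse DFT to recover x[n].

x[n] = (1/8) Σ(k=0 to 7) X[k] · e^(2πikn/8)

Computing each x[n]:
x[0] = 1
x[1] = 0
x[2] = 1
x[3] = 1
x[4] = -2
x[5] = 0
x[6] = -3
x[7] = 2

x = [1, 0, 1, 1, -2, 0, -3, 2]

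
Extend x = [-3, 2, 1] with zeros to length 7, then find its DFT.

Original 3-point DFT: [0, -4.5000-0.8660i, -4.5000+0.8660i]
Zero-padded 7-point DFT provides frequency interpolation.

DFT_7([x, 0, ...]) = [0, -1.9755-2.5386i, -4.3460-1.5160i, -4.1784-0.0859i, -4.1784+0.0859i, -4.3460+1.5160i, -1.9755+2.5386i]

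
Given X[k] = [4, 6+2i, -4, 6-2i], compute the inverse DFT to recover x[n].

x[n] = (1/4) Σ(k=0 to 3) X[k] · e^(2πikn/4)

Computing each x[n]:
x[0] = 3
x[1] = 1
x[2] = -3
x[3] = 3

x = [3, 1, -3, 3]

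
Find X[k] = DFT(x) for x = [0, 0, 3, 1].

X[k] = Σ(n=0 to 3) x[n] · ω_4^(nk)
where ω_4 = e^(-2πi/4)

Computing each X[k]:
X[0] = 4
X[1] = -3+1i
X[2] = 2
X[3] = -3-1i

X = [4, -3+1i, 2, -3-1i]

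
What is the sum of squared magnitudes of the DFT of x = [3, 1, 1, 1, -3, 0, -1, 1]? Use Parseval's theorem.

Parseval: Σ|x[n]|² = (1/N)Σ|X[k]|², so Σ|X[k]|² = N·Σ|x[n]|² = 8·23.0000

Σ|X[k]|² = N·Σ|x[n]|² = 8·23.0000 = 184.0000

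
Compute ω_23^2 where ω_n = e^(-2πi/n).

ω_23^2 = e^(-2πi·2/23)
= cos(-2π·2/23) + i·sin(-2π·2/23)
= cos(-4π/23) + i·sin(-4π/23)

ω_23^2 = cos(-4π/23) + i·sin(-4π/23) = 0.8544-0.5196i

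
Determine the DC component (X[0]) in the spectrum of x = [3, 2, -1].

X[0] = Σ(n=0 to 2) x[n] · ω_3^0 = Σ x[n]
= (3) + (2) + (-1)

X[0] = 4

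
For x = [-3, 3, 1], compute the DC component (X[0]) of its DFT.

X[0] = Σ(n=0 to 2) x[n] · ω_3^0 = Σ x[n]
= (-3) + (3) + (1)

X[0] = 1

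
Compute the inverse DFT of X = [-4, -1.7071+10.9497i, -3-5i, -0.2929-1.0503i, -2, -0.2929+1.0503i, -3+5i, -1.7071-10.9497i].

x[n] = (1/8) Σ(k=0 to 7) X[k] · e^(2πikn/8)

Computing each x[n]:
x[0] = -2
x[1] = -1
x[2] = -3
x[3] = -3
x[4] = -1
x[5] = 3
x[6] = 3
x[7] = 0

x = [-2, -1, -3, -3, -1, 3, 3, 0]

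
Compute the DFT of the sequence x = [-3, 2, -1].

X[k] = Σ(n=0 to 2) x[n] · ω_3^(nk)
where ω_3 = e^(-2πi/3)

Computing each X[k]:
X[0] = -2
X[1] = -3.5000-2.5981i
X[2] = -3.5000+2.5981i

X = [-2, -3.5000-2.5981i, -3.5000+2.5981i]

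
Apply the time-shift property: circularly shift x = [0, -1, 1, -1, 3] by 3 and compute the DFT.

Time shift by 3: X_shifted[k] = ω_5^(3k) · X[k]
Shifted x = [1, -1, 3, 0, -1]

DFT(x[n-3]) = [2, -2.0451-1.7634i, 3.5451+2.8532i, 3.5451-2.8532i, -2.0451+1.7634i]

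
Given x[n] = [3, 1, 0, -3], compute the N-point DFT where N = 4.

X[k] = Σ(n=0 to 3) x[n] · ω_4^(nk)
where ω_4 = e^(-2πi/4)

Computing each X[k]:
X[0] = 1
X[1] = 3-4i
X[2] = 5
X[3] = 3+4i

X = [1, 3-4i, 5, 3+4i]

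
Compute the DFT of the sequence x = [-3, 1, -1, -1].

X[k] = Σ(n=0 to 3) x[n] · ω_4^(nk)
where ω_4 = e^(-2πi/4)

Computing each X[k]:
X[0] = -4
X[1] = -2-2i
X[2] = -4
X[3] = -2+2i

X = [-4, -2-2i, -4, -2+2i]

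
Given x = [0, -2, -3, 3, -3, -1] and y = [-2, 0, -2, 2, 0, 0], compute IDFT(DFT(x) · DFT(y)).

(x ⊛ y)[n] = Σ(m=0 to 5) x[m] · y[(n-m) mod 6]

Computing each output sample:
(x ⊛ y)[0] = 12
(x ⊛ y)[1] = 0
(x ⊛ y)[2] = 4
(x ⊛ y)[3] = -2
(x ⊛ y)[4] = 8
(x ⊛ y)[5] = -10

x ⊛ y = [12, 0, 4, -2, 8, -10]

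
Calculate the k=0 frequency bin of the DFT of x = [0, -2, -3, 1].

X[0] = Σ(n=0 to 3) x[n] · ω_4^0 = Σ x[n]
= (0) + (-2) + (-3) + (1)

X[0] = -4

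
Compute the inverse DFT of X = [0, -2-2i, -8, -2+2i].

x[n] = (1/4) Σ(k=0 to 3) X[k] · e^(2πikn/4)

Computing each x[n]:
x[0] = -3
x[1] = 3
x[2] = -1
x[3] = 1

x = [-3, 3, -1, 1]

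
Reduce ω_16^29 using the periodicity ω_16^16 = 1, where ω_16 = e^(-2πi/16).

Since ω_16^16 = 1, powers reduce modulo 16.
29 mod 16 = 13
So ω_16^29 = ω_16^13 = e^(-2πi·13/16)

ω_16^29 = ω_16^13 = 0.3827+0.9239i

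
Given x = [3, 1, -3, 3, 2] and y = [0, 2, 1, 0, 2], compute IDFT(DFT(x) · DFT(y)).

(x ⊛ y)[n] = Σ(m=0 to 4) x[m] · y[(n-m) mod 5]

Computing each output sample:
(x ⊛ y)[0] = 9
(x ⊛ y)[1] = 2
(x ⊛ y)[2] = 11
(x ⊛ y)[3] = -1
(x ⊛ y)[4] = 9

x ⊛ y = [9, 2, 11, -1, 9]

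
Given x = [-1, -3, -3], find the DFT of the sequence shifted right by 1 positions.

Time shift by 1: X_shifted[k] = ω_3^(1k) · X[k]
Shifted x = [-3, -1, -3]

DFT(x[n-1]) = [-7, -1.0000-1.7321i, -1.0000+1.7321i]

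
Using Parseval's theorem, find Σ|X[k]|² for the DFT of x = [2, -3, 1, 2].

Parseval: Σ|x[n]|² = (1/N)Σ|X[k]|², so Σ|X[k]|² = N·Σ|x[n]|² = 4·18.0000

Σ|X[k]|² = N·Σ|x[n]|² = 4·18.0000 = 72.0000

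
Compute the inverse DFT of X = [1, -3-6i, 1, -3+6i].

x[n] = (1/4) Σ(k=0 to 3) X[k] · e^(2πikn/4)

Computing each x[n]:
x[0] = -1
x[1] = 3
x[2] = 2
x[3] = -3

x = [-1, 3, 2, -3]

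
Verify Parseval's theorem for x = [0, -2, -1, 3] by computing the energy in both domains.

Time domain:
Σ|x[n]|² = |0|² + |-2|² + |-1|² + |3|² = 14.0000

Frequency domain:
(1/4)Σ|X[k]|² = (1/4)(|0|² + |1+5i|² + |-2|² + |1-5i|²) = (1/4)·56.0000 = 14.0000

Both sides agree, confirming Parseval's theorem.

Σ|x[n]|² = (1/N)Σ|X[k]|² = 14.0000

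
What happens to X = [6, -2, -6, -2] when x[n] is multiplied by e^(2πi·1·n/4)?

Modulation property: DFT(ω_4^(-1n)·x[n]) = X[(k-1) mod 4], so circularly shift X by 1 positions.

X[k-1] = [-2, 6, -2, -6]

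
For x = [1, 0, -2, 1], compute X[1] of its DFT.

X[1] = Σ(n=0 to 3) x[n] · ω_4^(1n) where ω_4 = e^(-2πi/4)
= (1)·ω_4^0 + (0)·ω_4^1 + (-2)·ω_4^2 + (1)·ω_4^3

X[1] = 3+1i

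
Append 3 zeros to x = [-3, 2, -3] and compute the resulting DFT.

Original 3-point DFT: [-4, -2.5000-4.3301i, -2.5000+4.3301i]
Zero-padded 6-point DFT provides frequency interpolation.

DFT_6([x, 0, ...]) = [-4, -0.5000+0.8660i, -2.5000-4.3301i, -8, -2.5000+4.3301i, -0.5000-0.8660i]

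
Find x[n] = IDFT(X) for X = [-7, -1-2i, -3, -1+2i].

x[n] = (1/4) Σ(k=0 to 3) X[k] · e^(2πikn/4)

Computing each x[n]:
x[0] = -3
x[1] = 0
x[2] = -2
x[3] = -2

x = [-3, 0, -2, -2]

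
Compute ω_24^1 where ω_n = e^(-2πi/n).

ω_24^1 = e^(-2πi·1/24)
= cos(-2π·1/24) + i·sin(-2π·1/24)
= cos(-2π/24) + i·sin(-2π/24)

ω_24^1 = cos(-2π/24) + i·sin(-2π/24) = 0.9659-0.2588i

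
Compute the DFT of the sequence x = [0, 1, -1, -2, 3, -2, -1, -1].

X[k] = Σ(n=0 to 7) x[n] · ω_8^(nk)
where ω_8 = e^(-2πi/8)

Computing each X[k]:
X[0] = -3
X[1] = -0.1716-1.4142i
X[2] = 5-2i
X[3] = -5.8284-1.4142i
X[4] = 5
X[5] = -5.8284+1.4142i
X[6] = 5+2i
X[7] = -0.1716+1.4142i

X = [-3, -0.1716-1.4142i, 5-2i, -5.8284-1.4142i, 5, -5.8284+1.4142i, 5+2i, -0.1716+1.4142i]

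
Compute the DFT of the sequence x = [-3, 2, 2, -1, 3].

X[k] = Σ(n=0 to 4) x[n] · ω_5^(nk)
where ω_5 = e^(-2πi/5)

Computing each X[k]:
X[0] = 3
X[1] = -2.2639-0.8123i
X[2] = -6.7361+3.4410i
X[3] = -6.7361-3.4410i
X[4] = -2.2639+0.8123i

X = [3, -2.2639-0.8123i, -6.7361+3.4410i, -6.7361-3.4410i, -2.2639+0.8123i]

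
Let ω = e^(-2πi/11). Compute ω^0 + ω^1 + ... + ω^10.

Sum of all nth roots of unity equals 0 for n > 1 (geometric series with r ≠ 1).

0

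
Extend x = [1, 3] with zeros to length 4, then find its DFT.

Original 2-point DFT: [4, -2]
Zero-padded 4-point DFT provides frequency interpolation.

DFT_4([x, 0, ...]) = [4, 1-3i, -2, 1+3i]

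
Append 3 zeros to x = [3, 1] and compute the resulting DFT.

Original 2-point DFT: [4, 2]
Zero-padded 5-point DFT provides frequency interpolation.

DFT_5([x, 0, ...]) = [4, 3.3090-0.9511i, 2.1910-0.5878i, 2.1910+0.5878i, 3.3090+0.9511i]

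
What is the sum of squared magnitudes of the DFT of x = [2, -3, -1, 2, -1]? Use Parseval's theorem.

Parseval: Σ|x[n]|² = (1/N)Σ|X[k]|², so Σ|X[k]|² = N·Σ|x[n]|² = 5·19.0000

Σ|X[k]|² = N·Σ|x[n]|² = 5·19.0000 = 95.0000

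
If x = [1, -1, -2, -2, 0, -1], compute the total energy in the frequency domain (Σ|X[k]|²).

Parseval: Σ|x[n]|² = (1/N)Σ|X[k]|², so Σ|X[k]|² = N·Σ|x[n]|² = 6·11.0000

Σ|X[k]|² = N·Σ|x[n]|² = 6·11.0000 = 66.0000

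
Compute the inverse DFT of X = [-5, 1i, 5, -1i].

x[n] = (1/4) Σ(k=0 to 3) X[k] · e^(2πikn/4)

Computing each x[n]:
x[0] = 0
x[1] = -3
x[2] = 0
x[3] = -2

x = [0, -3, 0, -2]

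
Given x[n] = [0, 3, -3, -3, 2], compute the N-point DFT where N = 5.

X[k] = Σ(n=0 to 4) x[n] · ω_5^(nk)
where ω_5 = e^(-2πi/5)

Computing each X[k]:
X[0] = -1
X[1] = 6.3992-0.9511i
X[2] = -5.8992-0.5878i
X[3] = -5.8992+0.5878i
X[4] = 6.3992+0.9511i

X = [-1, 6.3992-0.9511i, -5.8992-0.5878i, -5.8992+0.5878i, 6.3992+0.9511i]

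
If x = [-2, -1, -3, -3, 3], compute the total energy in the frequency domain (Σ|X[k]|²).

Parseval: Σ|x[n]|² = (1/N)Σ|X[k]|², so Σ|X[k]|² = N·Σ|x[n]|² = 5·32.0000

Σ|X[k]|² = N·Σ|x[n]|² = 5·32.0000 = 160.0000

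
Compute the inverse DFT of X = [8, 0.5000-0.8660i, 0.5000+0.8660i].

x[n] = (1/3) Σ(k=0 to 2) X[k] · e^(2πikn/3)

Computing each x[n]:
x[0] = 3
x[1] = 3
x[2] = 2

x = [3, 3, 2]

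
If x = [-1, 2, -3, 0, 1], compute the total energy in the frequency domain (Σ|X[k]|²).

Parseval: Σ|x[n]|² = (1/N)Σ|X[k]|², so Σ|X[k]|² = N·Σ|x[n]|² = 5·15.0000

Σ|X[k]|² = N·Σ|x[n]|² = 5·15.0000 = 75.0000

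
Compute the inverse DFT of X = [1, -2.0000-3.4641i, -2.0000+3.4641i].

x[n] = (1/3) Σ(k=0 to 2) X[k] · e^(2πikn/3)

Computing each x[n]:
x[0] = -1
x[1] = 3
x[2] = -1

x = [-1, 3, -1]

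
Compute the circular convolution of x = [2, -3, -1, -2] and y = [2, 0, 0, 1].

(x ⊛ y)[n] = Σ(m=0 to 3) x[m] · y[(n-m) mod 4]

Computing each output sample:
(x ⊛ y)[0] = 1
(x ⊛ y)[1] = -7
(x ⊛ y)[2] = -4
(x ⊛ y)[3] = -2

x ⊛ y = [1, -7, -4, -2]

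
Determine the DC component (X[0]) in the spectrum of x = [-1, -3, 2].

X[0] = Σ(n=0 to 2) x[n] · ω_3^0 = Σ x[n]
= (-1) + (-3) + (2)

X[0] = -2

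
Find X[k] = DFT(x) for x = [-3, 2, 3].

X[k] = Σ(n=0 to 2) x[n] · ω_3^(nk)
where ω_3 = e^(-2πi/3)

Computing each X[k]:
X[0] = 2
X[1] = -5.5000+0.8660i
X[2] = -5.5000-0.8660i

X = [2, -5.5000+0.8660i, -5.5000-0.8660i]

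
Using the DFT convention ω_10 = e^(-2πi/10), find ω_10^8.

ω_10^8 = e^(-2πi·8/10)
= cos(-2π·8/10) + i·sin(-2π·8/10)
= cos(-16π/10) + i·sin(-16π/10)

ω_10^8 = cos(-16π/10) + i·sin(-16π/10) = 0.3090+0.9511i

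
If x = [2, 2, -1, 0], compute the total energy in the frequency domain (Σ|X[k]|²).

Parseval: Σ|x[n]|² = (1/N)Σ|X[k]|², so Σ|X[k]|² = N·Σ|x[n]|² = 4·9.0000

Σ|X[k]|² = N·Σ|x[n]|² = 4·9.0000 = 36.0000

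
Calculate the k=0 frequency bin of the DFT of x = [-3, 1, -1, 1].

X[0] = Σ(n=0 to 3) x[n] · ω_4^0 = Σ x[n]
= (-3) + (1) + (-1) + (1)

X[0] = -2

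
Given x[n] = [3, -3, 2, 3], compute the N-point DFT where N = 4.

X[k] = Σ(n=0 to 3) x[n] · ω_4^(nk)
where ω_4 = e^(-2πi/4)

Computing each X[k]:
X[0] = 5
X[1] = 1+6i
X[2] = 5
X[3] = 1-6i

X = [5, 1+6i, 5, 1-6i]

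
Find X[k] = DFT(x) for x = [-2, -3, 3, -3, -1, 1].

X[k] = Σ(n=0 to 5) x[n] · ω_6^(nk)
where ω_6 = e^(-2πi/6)

Computing each X[k]:
X[0] = -5
X[1] = -1
X[2] = -5.0000+6.9282i
X[3] = 5
X[4] = -5.0000-6.9282i
X[5] = -1

X = [-5, -1, -5.0000+6.9282i, 5, -5.0000-6.9282i, -1]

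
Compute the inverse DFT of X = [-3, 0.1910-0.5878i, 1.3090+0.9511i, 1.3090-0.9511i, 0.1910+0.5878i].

x[n] = (1/5) Σ(k=0 to 4) X[k] · e^(2πikn/5)

Computing each x[n]:
x[0] = 0
x[1] = -1
x[2] = 0
x[3] = -1
x[4] = -1

x = [0, -1, 0, -1, -1]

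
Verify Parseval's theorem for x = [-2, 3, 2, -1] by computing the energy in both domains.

Time domain:
Σ|x[n]|² = |-2|² + |3|² + |2|² + |-1|² = 18.0000

Frequency domain:
(1/4)Σ|X[k]|² = (1/4)(|2|² + |-4-4i|² + |-2|² + |-4+4i|²) = (1/4)·72.0000 = 18.0000

Both sides agree, confirming Parseval's theorem.

Σ|x[n]|² = (1/N)Σ|X[k]|² = 18.0000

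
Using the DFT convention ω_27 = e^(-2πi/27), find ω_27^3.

ω_27^3 = e^(-2πi·3/27)
= cos(-2π·3/27) + i·sin(-2π·3/27)
= cos(-6π/27) + i·sin(-6π/27)

ω_27^3 = cos(-6π/27) + i·sin(-6π/27) = 0.7660-0.6428i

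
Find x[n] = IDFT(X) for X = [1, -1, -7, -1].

x[n] = (1/4) Σ(k=0 to 3) X[k] · e^(2πikn/4)

Computing each x[n]:
x[0] = -2
x[1] = 2
x[2] = -1
x[3] = 2

x = [-2, 2, -1, 2]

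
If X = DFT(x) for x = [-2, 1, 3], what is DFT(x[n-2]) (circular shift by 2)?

Time shift by 2: X_shifted[k] = ω_3^(2k) · X[k]
Shifted x = [1, 3, -2]

DFT(x[n-2]) = [2, 0.5000-4.3301i, 0.5000+4.3301i]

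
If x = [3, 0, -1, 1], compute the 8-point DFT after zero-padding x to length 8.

Original 4-point DFT: [3, 4+1i, 1, 4-1i]
Zero-padded 8-point DFT provides frequency interpolation.

DFT_8([x, 0, ...]) = [3, 2.2929+0.2929i, 4+1i, 3.7071-1.7071i, 1, 3.7071+1.7071i, 4-1i, 2.2929-0.2929i]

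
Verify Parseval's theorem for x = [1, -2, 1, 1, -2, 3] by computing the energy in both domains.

Time domain:
Σ|x[n]|² = |1|² + |-2|² + |1|² + |1|² + |-2|² + |3|² = 20.0000

Frequency domain:
(1/6)Σ|X[k]|² = (1/6)(|2|² + |1.0000+1.7321i|² + |2.0000+6.9282i|² + |-2|² + |2.0000-6.9282i|² + |1.0000-1.7321i|²) = (1/6)·120.0000 = 20.0000

Both sides agree, confirming Parseval's theorem.

Σ|x[n]|² = (1/N)Σ|X[k]|² = 20.0000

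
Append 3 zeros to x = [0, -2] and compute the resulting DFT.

Original 2-point DFT: [-2, 2]
Zero-padded 5-point DFT provides frequency interpolation.

DFT_5([x, 0, ...]) = [-2, -0.6180+1.9021i, 1.6180+1.1756i, 1.6180-1.1756i, -0.6180-1.9021i]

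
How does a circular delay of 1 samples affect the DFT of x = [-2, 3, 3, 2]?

Time shift by 1: X_shifted[k] = ω_4^(1k) · X[k]
Shifted x = [2, -2, 3, 3]

DFT(x[n-1]) = [6, -1+5i, 4, -1-5i]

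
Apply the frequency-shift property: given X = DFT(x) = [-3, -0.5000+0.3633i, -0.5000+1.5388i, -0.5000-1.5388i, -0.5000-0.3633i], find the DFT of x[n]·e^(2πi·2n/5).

Modulation property: DFT(ω_5^(-2n)·x[n]) = X[(k-2) mod 5], so circularly shift X by 2 positions.

X[k-2] = [-0.5000-1.5388i, -0.5000-0.3633i, -3, -0.5000+0.3633i, -0.5000+1.5388i]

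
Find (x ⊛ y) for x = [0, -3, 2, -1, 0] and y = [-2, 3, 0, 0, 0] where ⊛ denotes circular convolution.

(x ⊛ y)[n] = Σ(m=0 to 4) x[m] · y[(n-m) mod 5]

Computing each output sample:
(x ⊛ y)[0] = 0
(x ⊛ y)[1] = 6
(x ⊛ y)[2] = -13
(x ⊛ y)[3] = 8
(x ⊛ y)[4] = -3

x ⊛ y = [0, 6, -13, 8, -3]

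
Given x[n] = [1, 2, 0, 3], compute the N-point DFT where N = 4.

X[k] = Σ(n=0 to 3) x[n] · ω_4^(nk)
where ω_4 = e^(-2πi/4)

Computing each X[k]:
X[0] = 6
X[1] = 1+1i
X[2] = -4
X[3] = 1-1i

X = [6, 1+1i, -4, 1-1i]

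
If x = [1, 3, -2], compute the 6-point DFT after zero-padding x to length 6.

Original 3-point DFT: [2, 0.5000-4.3301i, 0.5000+4.3301i]
Zero-padded 6-point DFT provides frequency interpolation.

DFT_6([x, 0, ...]) = [2, 3.5000-0.8660i, 0.5000-4.3301i, -4, 0.5000+4.3301i, 3.5000+0.8660i]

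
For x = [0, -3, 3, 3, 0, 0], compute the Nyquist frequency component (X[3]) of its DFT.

X[3] = Σ(n=0 to 5) x[n] · ω_6^(3n) where ω_6 = e^(-2πi/6)
= (0)·ω_6^0 + (-3)·ω_6^3 + (3)·ω_6^6 + (3)·ω_6^9 + (0)·ω_6^12 + (0)·ω_6^15

X[3] = 3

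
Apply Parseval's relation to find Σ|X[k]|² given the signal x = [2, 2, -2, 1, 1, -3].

Parseval: Σ|x[n]|² = (1/N)Σ|X[k]|², so Σ|X[k]|² = N·Σ|x[n]|² = 6·23.0000

Σ|X[k]|² = N·Σ|x[n]|² = 6·23.0000 = 138.0000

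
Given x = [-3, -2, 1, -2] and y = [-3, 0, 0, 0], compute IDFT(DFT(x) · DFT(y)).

(x ⊛ y)[n] = Σ(m=0 to 3) x[m] · y[(n-m) mod 4]

Computing each output sample:
(x ⊛ y)[0] = 9
(x ⊛ y)[1] = 6
(x ⊛ y)[2] = -3
(x ⊛ y)[3] = 6

x ⊛ y = [9, 6, -3, 6]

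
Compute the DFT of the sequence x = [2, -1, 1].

X[k] = Σ(n=0 to 2) x[n] · ω_3^(nk)
where ω_3 = e^(-2πi/3)

Computing each X[k]:
X[0] = 2
X[1] = 2.0000+1.7321i
X[2] = 2.0000-1.7321i

X = [2, 2.0000+1.7321i, 2.0000-1.7321i]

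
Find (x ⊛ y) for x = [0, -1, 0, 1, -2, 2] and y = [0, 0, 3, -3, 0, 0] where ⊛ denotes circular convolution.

(x ⊛ y)[n] = Σ(m=0 to 5) x[m] · y[(n-m) mod 6]

Computing each output sample:
(x ⊛ y)[0] = -9
(x ⊛ y)[1] = 12
(x ⊛ y)[2] = -6
(x ⊛ y)[3] = -3
(x ⊛ y)[4] = 3
(x ⊛ y)[5] = 3

x ⊛ y = [-9, 12, -6, -3, 3, 3]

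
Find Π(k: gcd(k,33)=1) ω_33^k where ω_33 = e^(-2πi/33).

The primitive 33rd roots of unity are ω_33^k for k coprime to 33: k ∈ {1, 2, 4, 5, 7, 8, 10, 13, 14, 16, 17, 19, 20, 23, 25, 26, 28, 29, 31, 32}
Their product equals the constant term of the cyclotomic polynomial Φ_33(x) up to sign.
For n ≥ 3, the product of all primitive nth roots of unity is 1. (For n=1 it is 1; for n=2 it is -1.)

1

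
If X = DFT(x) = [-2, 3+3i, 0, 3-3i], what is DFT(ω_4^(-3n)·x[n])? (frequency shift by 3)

Modulation property: DFT(ω_4^(-3n)·x[n]) = X[(k-3) mod 4], so circularly shift X by 3 positions.

X[k-3] = [3+3i, 0, 3-3i, -2]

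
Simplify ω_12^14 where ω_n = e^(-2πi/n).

Since ω_12^12 = 1, powers reduce modulo 12.
14 mod 12 = 2
So ω_12^14 = ω_12^2 = e^(-2πi·2/12)

ω_12^14 = ω_12^2 = 0.5000-0.8660i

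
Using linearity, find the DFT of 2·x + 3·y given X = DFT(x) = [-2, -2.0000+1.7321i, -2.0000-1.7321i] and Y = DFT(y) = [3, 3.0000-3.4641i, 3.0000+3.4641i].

By linearity: DFT(2x + 3y) = 2·DFT(x) + 3·DFT(y)
= 2·[-2, -2.0000+1.7321i, -2.0000-1.7321i] + 3·[3, 3.0000-3.4641i, 3.0000+3.4641i]

Computing element-wise:
Z[0] = 2·(-2) + 3·(3) = 5
Z[1] = 2·(-2.0000+1.7321i) + 3·(3.0000-3.4641i) = 5.0000-6.9281i
Z[2] = 2·(-2.0000-1.7321i) + 3·(3.0000+3.4641i) = 5.0000+6.9281i

DFT(2x + 3y) = 2·X + 3·Y = [5, 5.0000-6.9281i, 5.0000+6.9281i]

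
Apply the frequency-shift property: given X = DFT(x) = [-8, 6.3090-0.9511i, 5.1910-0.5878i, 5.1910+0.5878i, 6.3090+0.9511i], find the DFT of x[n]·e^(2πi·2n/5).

Modulation property: DFT(ω_5^(-2n)·x[n]) = X[(k-2) mod 5], so circularly shift X by 2 positions.

X[k-2] = [5.1910+0.5878i, 6.3090+0.9511i, -8, 6.3090-0.9511i, 5.1910-0.5878i]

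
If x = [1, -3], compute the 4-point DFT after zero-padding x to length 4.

Original 2-point DFT: [-2, 4]
Zero-padded 4-point DFT provides frequency interpolation.

DFT_4([x, 0, ...]) = [-2, 1+3i, 4, 1-3i]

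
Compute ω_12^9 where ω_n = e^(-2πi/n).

ω_12^9 = e^(-2πi·9/12)
= cos(-2π·9/12) + i·sin(-2π·9/12)
= cos(-18π/12) + i·sin(-18π/12)

ω_12^9 = cos(-18π/12) + i·sin(-18π/12) = 1i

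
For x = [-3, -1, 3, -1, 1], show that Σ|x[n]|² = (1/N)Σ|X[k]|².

Time domain:
Σ|x[n]|² = |-3|² + |-1|² + |3|² + |-1|² + |1|² = 21.0000

Frequency domain:
(1/5)Σ|X[k]|² = (1/5)(|-1|² + |-4.6180-0.4490i|² + |-2.3820+4.9798i|² + |-2.3820-4.9798i|² + |-4.6180+0.4490i|²) = (1/5)·105.0000 = 21.0000

Both sides agree, confirming Parseval's theorem.

Σ|x[n]|² = (1/N)Σ|X[k]|² = 21.0000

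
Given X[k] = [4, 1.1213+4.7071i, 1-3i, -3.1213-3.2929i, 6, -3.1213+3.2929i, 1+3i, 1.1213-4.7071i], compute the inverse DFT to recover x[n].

x[n] = (1/8) Σ(k=0 to 7) X[k] · e^(2πikn/8)

Computing each x[n]:
x[0] = 1
x[1] = 1
x[2] = -1
x[3] = -2
x[4] = 2
x[5] = 0
x[6] = 3
x[7] = 0

x = [1, 1, -1, -2, 2, 0, 3, 0]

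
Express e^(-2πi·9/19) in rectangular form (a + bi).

ω_19^9 = e^(-2πi·9/19)
= cos(-2π·9/19) + i·sin(-2π·9/19)
= cos(-18π/19) + i·sin(-18π/19)

ω_19^9 = cos(-18π/19) + i·sin(-18π/19) = -0.9864-0.1646i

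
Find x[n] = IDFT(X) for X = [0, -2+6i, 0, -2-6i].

x[n] = (1/4) Σ(k=0 to 3) X[k] · e^(2πikn/4)

Computing each x[n]:
x[0] = -1
x[1] = -3
x[2] = 1
x[3] = 3

x = [-1, -3, 1, 3]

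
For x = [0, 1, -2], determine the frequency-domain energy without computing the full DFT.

Parseval: Σ|x[n]|² = (1/N)Σ|X[k]|², so Σ|X[k]|² = N·Σ|x[n]|² = 3·5.0000

Σ|X[k]|² = N·Σ|x[n]|² = 3·5.0000 = 15.0000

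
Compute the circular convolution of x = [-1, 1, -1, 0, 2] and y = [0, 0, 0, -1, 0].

(x ⊛ y)[n] = Σ(m=0 to 4) x[m] · y[(n-m) mod 5]

Computing each output sample:
(x ⊛ y)[0] = 1
(x ⊛ y)[1] = 0
(x ⊛ y)[2] = -2
(x ⊛ y)[3] = 1
(x ⊛ y)[4] = -1

x ⊛ y = [1, 0, -2, 1, -1]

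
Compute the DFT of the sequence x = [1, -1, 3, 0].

X[k] = Σ(n=0 to 3) x[n] · ω_4^(nk)
where ω_4 = e^(-2πi/4)

Computing each X[k]:
X[0] = 3
X[1] = -2+1i
X[2] = 5
X[3] = -2-1i

X = [3, -2+1i, 5, -2-1i]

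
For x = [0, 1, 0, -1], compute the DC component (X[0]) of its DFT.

X[0] = Σ(n=0 to 3) x[n] · ω_4^0 = Σ x[n]
= (0) + (1) + (0) + (-1)

X[0] = 0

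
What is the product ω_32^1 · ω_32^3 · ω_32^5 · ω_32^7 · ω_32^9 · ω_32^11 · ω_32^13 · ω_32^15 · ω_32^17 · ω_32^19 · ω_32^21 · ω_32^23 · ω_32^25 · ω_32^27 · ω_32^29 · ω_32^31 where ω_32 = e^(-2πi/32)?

The primitive 32nd roots of unity are ω_32^k for k coprime to 32: k ∈ {1, 3, 5, 7, 9, 11, 13, 15, 17, 19, 21, 23, 25, 27, 29, 31}
Their product equals the constant term of the cyclotomic polynomial Φ_32(x) up to sign.
For n ≥ 3, the product of all primitive nth roots of unity is 1. (For n=1 it is 1; for n=2 it is -1.)

1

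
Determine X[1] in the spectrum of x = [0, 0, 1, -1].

X[1] = Σ(n=0 to 3) x[n] · ω_4^(1n) where ω_4 = e^(-2πi/4)
= (0)·ω_4^0 + (0)·ω_4^1 + (1)·ω_4^2 + (-1)·ω_4^3

X[1] = -1-1i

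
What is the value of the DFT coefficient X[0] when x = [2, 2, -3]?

X[0] = Σ(n=0 to 2) x[n] · ω_3^0 = Σ x[n]
= (2) + (2) + (-3)

X[0] = 1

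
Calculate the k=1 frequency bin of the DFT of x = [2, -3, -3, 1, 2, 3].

X[1] = Σ(n=0 to 5) x[n] · ω_6^(1n) where ω_6 = e^(-2πi/6)
= (2)·ω_6^0 + (-3)·ω_6^1 + (-3)·ω_6^2 + (1)·ω_6^3 + (2)·ω_6^4 + (3)·ω_6^5

X[1] = 1.5000+9.5263i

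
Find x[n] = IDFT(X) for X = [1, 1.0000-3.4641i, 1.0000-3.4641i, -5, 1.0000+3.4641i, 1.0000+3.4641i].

x[n] = (1/6) Σ(k=0 to 5) X[k] · e^(2πikn/6)

Computing each x[n]:
x[0] = 0
x[1] = 3
x[2] = -1
x[3] = 1
x[4] = -1
x[5] = -1

x = [0, 3, -1, 1, -1, -1]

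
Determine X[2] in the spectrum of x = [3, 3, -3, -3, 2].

X[2] = Σ(n=0 to 4) x[n] · ω_5^(2n) where ω_5 = e^(-2πi/5)
= (3)·ω_5^0 + (3)·ω_5^2 + (-3)·ω_5^4 + (-3)·ω_5^6 + (2)·ω_5^8

X[2] = -2.8992-0.5878i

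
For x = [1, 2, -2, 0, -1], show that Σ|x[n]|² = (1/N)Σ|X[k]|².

Time domain:
Σ|x[n]|² = |1|² + |2|² + |-2|² + |0|² + |-1|² = 10.0000

Frequency domain:
(1/5)Σ|X[k]|² = (1/5)(|0|² + |2.9271-1.6776i|² + |-0.4271-3.6655i|² + |-0.4271+3.6655i|² + |2.9271+1.6776i|²) = (1/5)·50.0000 = 10.0000

Both sides agree, confirming Parseval's theorem.

Σ|x[n]|² = (1/N)Σ|X[k]|² = 10.0000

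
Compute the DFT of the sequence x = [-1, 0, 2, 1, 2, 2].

X[k] = Σ(n=0 to 5) x[n] · ω_6^(nk)
where ω_6 = e^(-2πi/6)

Computing each X[k]:
X[0] = 6
X[1] = -3.0000+1.7321i
X[2] = -3.0000+1.7321i
X[3] = 0
X[4] = -3.0000-1.7321i
X[5] = -3.0000-1.7321i

X = [6, -3.0000+1.7321i, -3.0000+1.7321i, 0, -3.0000-1.7321i, -3.0000-1.7321i]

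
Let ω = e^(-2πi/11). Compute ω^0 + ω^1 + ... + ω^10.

Sum of all nth roots of unity equals 0 for n > 1 (geometric series with r ≠ 1).

0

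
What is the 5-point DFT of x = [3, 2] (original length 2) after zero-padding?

Original 2-point DFT: [5, 1]
Zero-padded 5-point DFT provides frequency interpolation.

DFT_5([x, 0, ...]) = [5, 3.6180-1.9021i, 1.3820-1.1756i, 1.3820+1.1756i, 3.6180+1.9021i]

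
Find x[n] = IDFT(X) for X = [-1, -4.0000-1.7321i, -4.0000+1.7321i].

x[n] = (1/3) Σ(k=0 to 2) X[k] · e^(2πikn/3)

Computing each x[n]:
x[0] = -3
x[1] = 2
x[2] = 0

x = [-3, 2, 0]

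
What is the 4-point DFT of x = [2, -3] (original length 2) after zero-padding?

Original 2-point DFT: [-1, 5]
Zero-padded 4-point DFT provides frequency interpolation.

DFT_4([x, 0, ...]) = [-1, 2+3i, 5, 2-3i]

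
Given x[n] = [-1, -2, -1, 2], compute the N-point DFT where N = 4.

X[k] = Σ(n=0 to 3) x[n] · ω_4^(nk)
where ω_4 = e^(-2πi/4)

Computing each X[k]:
X[0] = -2
X[1] = 4i
X[2] = -2
X[3] = -4i

X = [-2, 4i, -2, -4i]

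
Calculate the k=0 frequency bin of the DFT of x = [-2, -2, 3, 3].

X[0] = Σ(n=0 to 3) x[n] · ω_4^0 = Σ x[n]
= (-2) + (-2) + (3) + (3)

X[0] = 2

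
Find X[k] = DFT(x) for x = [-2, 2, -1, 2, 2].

X[k] = Σ(n=0 to 4) x[n] · ω_5^(nk)
where ω_5 = e^(-2πi/5)

Computing each X[k]:
X[0] = 3
X[1] = -1.5729+1.7634i
X[2] = -4.9271-2.8532i
X[3] = -4.9271+2.8532i
X[4] = -1.5729-1.7634i

X = [3, -1.5729+1.7634i, -4.9271-2.8532i, -4.9271+2.8532i, -1.5729-1.7634i]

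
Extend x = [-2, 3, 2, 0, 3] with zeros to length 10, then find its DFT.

Original 5-point DFT: [6, -1.7639-1.1756i, -6.2361+1.9021i, -6.2361-1.9021i, -1.7639+1.1756i]
Zero-padded 10-point DFT provides frequency interpolation.

DFT_10([x, 0, ...]) = [6, -1.3820-5.4288i, -1.7639-1.1756i, -3.6180-4.5308i, -6.2361+1.9021i, 0, -6.2361-1.9021i, -3.6180+4.5308i, -1.7639+1.1756i, -1.3820+5.4288i]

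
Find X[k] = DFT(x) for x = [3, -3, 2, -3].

X[k] = Σ(n=0 to 3) x[n] · ω_4^(nk)
where ω_4 = e^(-2πi/4)

Computing each X[k]:
X[0] = -1
X[1] = 1
X[2] = 11
X[3] = 1

X = [-1, 1, 11, 1]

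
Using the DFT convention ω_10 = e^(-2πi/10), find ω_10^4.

ω_10^4 = e^(-2πi·4/10)
= cos(-2π·4/10) + i·sin(-2π·4/10)
= cos(-8π/10) + i·sin(-8π/10)

ω_10^4 = cos(-8π/10) + i·sin(-8π/10) = -0.8090-0.5878i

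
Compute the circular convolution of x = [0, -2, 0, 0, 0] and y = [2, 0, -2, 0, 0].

(x ⊛ y)[n] = Σ(m=0 to 4) x[m] · y[(n-m) mod 5]

Computing each output sample:
(x ⊛ y)[0] = 0
(x ⊛ y)[1] = -4
(x ⊛ y)[2] = 0
(x ⊛ y)[3] = 4
(x ⊛ y)[4] = 0

x ⊛ y = [0, -4, 0, 4, 0]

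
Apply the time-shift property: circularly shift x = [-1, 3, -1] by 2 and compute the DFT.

Time shift by 2: X_shifted[k] = ω_3^(2k) · X[k]
Shifted x = [3, -1, -1]

DFT(x[n-2]) = [1, 4, 4]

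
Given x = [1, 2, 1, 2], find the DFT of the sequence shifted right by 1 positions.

Time shift by 1: X_shifted[k] = ω_4^(1k) · X[k]
Shifted x = [2, 1, 2, 1]

DFT(x[n-1]) = [6, 0, 2, 0]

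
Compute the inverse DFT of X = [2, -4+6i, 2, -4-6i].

x[n] = (1/4) Σ(k=0 to 3) X[k] · e^(2πikn/4)

Computing each x[n]:
x[0] = -1
x[1] = -3
x[2] = 3
x[3] = 3

x = [-1, -3, 3, 3]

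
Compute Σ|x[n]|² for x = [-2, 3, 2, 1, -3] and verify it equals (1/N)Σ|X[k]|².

Time domain:
Σ|x[n]|² = |-2|² + |3|² + |2|² + |1|² + |-3|² = 27.0000

Frequency domain:
(1/5)Σ|X[k]|² = (1/5)(|1|² + |-4.4271-6.2941i|² + |-1.0729-2.5757i|² + |-1.0729+2.5757i|² + |-4.4271+6.2941i|²) = (1/5)·135.0000 = 27.0000

Both sides agree, confirming Parseval's theorem.

Σ|x[n]|² = (1/N)Σ|X[k]|² = 27.0000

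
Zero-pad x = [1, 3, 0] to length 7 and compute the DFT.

Original 3-point DFT: [4, -0.5000-2.5981i, -0.5000+2.5981i]
Zero-padded 7-point DFT provides frequency interpolation.

DFT_7([x, 0, ...]) = [4, 2.8705-2.3455i, 0.3324-2.9248i, -1.7029-1.3017i, -1.7029+1.3017i, 0.3324+2.9248i, 2.8705+2.3455i]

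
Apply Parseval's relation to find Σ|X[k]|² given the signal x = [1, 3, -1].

Parseval: Σ|x[n]|² = (1/N)Σ|X[k]|², so Σ|X[k]|² = N·Σ|x[n]|² = 3·11.0000

Σ|X[k]|² = N·Σ|x[n]|² = 3·11.0000 = 33.0000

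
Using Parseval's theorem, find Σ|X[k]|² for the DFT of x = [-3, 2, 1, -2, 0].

Parseval: Σ|x[n]|² = (1/N)Σ|X[k]|², so Σ|X[k]|² = N·Σ|x[n]|² = 5·18.0000

Σ|X[k]|² = N·Σ|x[n]|² = 5·18.0000 = 90.0000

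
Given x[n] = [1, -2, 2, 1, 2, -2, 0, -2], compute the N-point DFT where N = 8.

X[k] = Σ(n=0 to 7) x[n] · ω_8^(nk)
where ω_8 = e^(-2πi/8)

Computing each X[k]:
X[0] = 0
X[1] = -3.1213-4.1213i
X[2] = 1+3i
X[3] = 1.1213-0.1213i
X[4] = 10
X[5] = 1.1213+0.1213i
X[6] = 1-3i
X[7] = -3.1213+4.1213i

X = [0, -3.1213-4.1213i, 1+3i, 1.1213-0.1213i, 10, 1.1213+0.1213i, 1-3i, -3.1213+4.1213i]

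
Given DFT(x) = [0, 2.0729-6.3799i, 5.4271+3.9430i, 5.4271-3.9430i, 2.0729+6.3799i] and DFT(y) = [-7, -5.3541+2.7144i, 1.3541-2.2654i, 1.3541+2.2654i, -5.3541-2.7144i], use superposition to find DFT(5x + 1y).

By linearity: DFT(5x + 1y) = 5·DFT(x) + 1·DFT(y)
= 5·[0, 2.0729-6.3799i, 5.4271+3.9430i, 5.4271-3.9430i, 2.0729+6.3799i] + 1·[-7, -5.3541+2.7144i, 1.3541-2.2654i, 1.3541+2.2654i, -5.3541-2.7144i]

Computing element-wise:
Z[0] = 5·(0) + 1·(-7) = -7
Z[1] = 5·(2.0729-6.3799i) + 1·(-5.3541+2.7144i) = 5.0104-29.1851i
Z[2] = 5·(5.4271+3.9430i) + 1·(1.3541-2.2654i) = 28.4896+17.4496i
Z[3] = 5·(5.4271-3.9430i) + 1·(1.3541+2.2654i) = 28.4896-17.4496i
Z[4] = 5·(2.0729+6.3799i) + 1·(-5.3541-2.7144i) = 5.0104+29.1851i

DFT(5x + 1y) = 5·X + 1·Y = [-7, 5.0104-29.1851i, 28.4896+17.4496i, 28.4896-17.4496i, 5.0104+29.1851i]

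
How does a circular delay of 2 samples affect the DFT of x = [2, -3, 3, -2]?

Time shift by 2: X_shifted[k] = ω_4^(2k) · X[k]
Shifted x = [3, -2, 2, -3]

DFT(x[n-2]) = [0, 1-1i, 10, 1+1i]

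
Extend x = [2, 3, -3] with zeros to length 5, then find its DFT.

Original 3-point DFT: [2, 2.0000-5.1962i, 2.0000+5.1962i]
Zero-padded 5-point DFT provides frequency interpolation.

DFT_5([x, 0, ...]) = [2, 5.3541-1.0898i, -1.3541-4.6165i, -1.3541+4.6165i, 5.3541+1.0898i]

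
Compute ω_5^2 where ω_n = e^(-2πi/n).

ω_5^2 = e^(-2πi·2/5)
= cos(-2π·2/5) + i·sin(-2π·2/5)
= cos(-4π/5) + i·sin(-4π/5)

ω_5^2 = cos(-4π/5) + i·sin(-4π/5) = -0.8090-0.5878i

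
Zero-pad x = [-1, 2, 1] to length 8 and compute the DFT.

Original 3-point DFT: [2, -2.5000-0.8660i, -2.5000+0.8660i]
Zero-padded 8-point DFT provides frequency interpolation.

DFT_8([x, 0, ...]) = [2, 0.4142-2.4142i, -2-2i, -2.4142-0.4142i, -2, -2.4142+0.4142i, -2+2i, 0.4142+2.4142i]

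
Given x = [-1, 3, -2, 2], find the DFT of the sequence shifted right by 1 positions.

Time shift by 1: X_shifted[k] = ω_4^(1k) · X[k]
Shifted x = [2, -1, 3, -2]

DFT(x[n-1]) = [2, -1-1i, 8, -1+1i]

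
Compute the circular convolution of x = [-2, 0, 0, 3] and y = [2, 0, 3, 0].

(x ⊛ y)[n] = Σ(m=0 to 3) x[m] · y[(n-m) mod 4]

Computing each output sample:
(x ⊛ y)[0] = -4
(x ⊛ y)[1] = 9
(x ⊛ y)[2] = -6
(x ⊛ y)[3] = 6

x ⊛ y = [-4, 9, -6, 6]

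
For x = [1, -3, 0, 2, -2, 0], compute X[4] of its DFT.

X[4] = Σ(n=0 to 5) x[n] · ω_6^(4n) where ω_6 = e^(-2πi/6)
= (1)·ω_6^0 + (-3)·ω_6^4 + (0)·ω_6^8 + (2)·ω_6^12 + (-2)·ω_6^16 + (0)·ω_6^20

X[4] = 5.5000-4.3301i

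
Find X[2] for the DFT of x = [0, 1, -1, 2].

X[2] = Σ(n=0 to 3) x[n] · ω_4^(2n) where ω_4 = e^(-2πi/4)
= (0)·ω_4^0 + (1)·ω_4^2 + (-1)·ω_4^4 + (2)·ω_4^6

X[2] = -4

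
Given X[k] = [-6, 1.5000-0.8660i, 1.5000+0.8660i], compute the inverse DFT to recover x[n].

x[n] = (1/3) Σ(k=0 to 2) X[k] · e^(2πikn/3)

Computing each x[n]:
x[0] = -1
x[1] = -2
x[2] = -3

x = [-1, -2, -3]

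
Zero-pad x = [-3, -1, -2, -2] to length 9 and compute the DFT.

Original 4-point DFT: [-8, -1-1i, -2, -1+1i]
Zero-padded 9-point DFT provides frequency interpolation.

DFT_9([x, 0, ...]) = [-8, -3.1133+4.3445i, -0.2943-0.0632i, -3.5000-0.8660i, -2.5924+0.7885i, -2.5924-0.7885i, -3.5000+0.8660i, -0.2943+0.0632i, -3.1133-4.3445i]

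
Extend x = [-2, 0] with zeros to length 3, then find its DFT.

Original 2-point DFT: [-2, -2]
Zero-padded 3-point DFT provides frequency interpolation.

DFT_3([x, 0, ...]) = [-2, -2, -2]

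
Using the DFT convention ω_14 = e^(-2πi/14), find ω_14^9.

ω_14^9 = e^(-2πi·9/14)
= cos(-2π·9/14) + i·sin(-2π·9/14)
= cos(-18π/14) + i·sin(-18π/14)

ω_14^9 = cos(-18π/14) + i·sin(-18π/14) = -0.6235+0.7818i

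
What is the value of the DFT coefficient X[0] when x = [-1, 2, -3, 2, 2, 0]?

X[0] = Σ(n=0 to 5) x[n] · ω_6^0 = Σ x[n]
= (-1) + (2) + (-3) + (2) + (2) + (0)

X[0] = 2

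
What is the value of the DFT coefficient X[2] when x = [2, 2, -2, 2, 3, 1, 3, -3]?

X[2] = Σ(n=0 to 7) x[n] · ω_8^(2n) where ω_8 = e^(-2πi/8)
= (2)·ω_8^0 + (2)·ω_8^2 + (-2)·ω_8^4 + (2)·ω_8^6 + (3)·ω_8^8 + (1)·ω_8^10 + (3)·ω_8^12 + (-3)·ω_8^14

X[2] = 4-4i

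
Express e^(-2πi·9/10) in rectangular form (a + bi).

ω_10^9 = e^(-2πi·9/10)
= cos(-2π·9/10) + i·sin(-2π·9/10)
= cos(-18π/10) + i·sin(-18π/10)

ω_10^9 = cos(-18π/10) + i·sin(-18π/10) = 0.8090+0.5878i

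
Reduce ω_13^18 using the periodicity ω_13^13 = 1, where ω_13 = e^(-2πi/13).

Since ω_13^13 = 1, powers reduce modulo 13.
18 mod 13 = 5
So ω_13^18 = ω_13^5 = e^(-2πi·5/13)

ω_13^18 = ω_13^5 = -0.7485-0.6631i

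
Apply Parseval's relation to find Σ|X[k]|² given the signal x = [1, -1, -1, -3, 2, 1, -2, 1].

Parseval: Σ|x[n]|² = (1/N)Σ|X[k]|², so Σ|X[k]|² = N·Σ|x[n]|² = 8·22.0000

Σ|X[k]|² = N·Σ|x[n]|² = 8·22.0000 = 176.0000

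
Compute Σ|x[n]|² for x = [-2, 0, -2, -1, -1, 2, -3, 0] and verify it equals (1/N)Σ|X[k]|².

Time domain:
Σ|x[n]|² = |-2|² + |0|² + |-2|² + |-1|² + |-1|² + |2|² + |-3|² + |0|² = 23.0000

Frequency domain:
(1/8)Σ|X[k]|² = (1/8)(|-7|² + |-1.7071+1.1213i|² + |2-3i|² + |-0.2929+3.1213i|² + |-9|² + |-0.2929-3.1213i|² + |2+3i|² + |-1.7071-1.1213i|²) = (1/8)·184.0000 = 23.0000

Both sides agree, confirming Parseval's theorem.

Σ|x[n]|² = (1/N)Σ|X[k]|² = 23.0000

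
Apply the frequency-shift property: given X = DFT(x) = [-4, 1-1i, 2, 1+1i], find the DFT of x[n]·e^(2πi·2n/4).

Modulation property: DFT(ω_4^(-2n)·x[n]) = X[(k-2) mod 4], so circularly shift X by 2 positions.

X[k-2] = [2, 1+1i, -4, 1-1i]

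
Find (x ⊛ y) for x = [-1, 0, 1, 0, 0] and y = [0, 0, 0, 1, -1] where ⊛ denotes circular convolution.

(x ⊛ y)[n] = Σ(m=0 to 4) x[m] · y[(n-m) mod 5]

Computing each output sample:
(x ⊛ y)[0] = 1
(x ⊛ y)[1] = -1
(x ⊛ y)[2] = 0
(x ⊛ y)[3] = -1
(x ⊛ y)[4] = 1

x ⊛ y = [1, -1, 0, -1, 1]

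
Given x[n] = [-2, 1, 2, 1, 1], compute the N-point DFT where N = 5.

X[k] = Σ(n=0 to 4) x[n] · ω_5^(nk)
where ω_5 = e^(-2πi/5)

Computing each X[k]:
X[0] = 3
X[1] = -3.8090-0.5878i
X[2] = -2.6910+0.9511i
X[3] = -2.6910-0.9511i
X[4] = -3.8090+0.5878i

X = [3, -3.8090-0.5878i, -2.6910+0.9511i, -2.6910-0.9511i, -3.8090+0.5878i]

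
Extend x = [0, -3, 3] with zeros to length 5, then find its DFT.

Original 3-point DFT: [0, 5.1962i, -5.1962i]
Zero-padded 5-point DFT provides frequency interpolation.

DFT_5([x, 0, ...]) = [0, -3.3541+1.0898i, 3.3541+4.6165i, 3.3541-4.6165i, -3.3541-1.0898i]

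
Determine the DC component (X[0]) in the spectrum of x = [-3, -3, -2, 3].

X[0] = Σ(n=0 to 3) x[n] · ω_4^0 = Σ x[n]
= (-3) + (-3) + (-2) + (3)

X[0] = -5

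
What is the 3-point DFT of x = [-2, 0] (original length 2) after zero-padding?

Original 2-point DFT: [-2, -2]
Zero-padded 3-point DFT provides frequency interpolation.

DFT_3([x, 0, ...]) = [-2, -2, -2]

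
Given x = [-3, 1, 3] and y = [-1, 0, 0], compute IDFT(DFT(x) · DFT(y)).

(x ⊛ y)[n] = Σ(m=0 to 2) x[m] · y[(n-m) mod 3]

Computing each output sample:
(x ⊛ y)[0] = 3
(x ⊛ y)[1] = -1
(x ⊛ y)[2] = -3

x ⊛ y = [3, -1, -3]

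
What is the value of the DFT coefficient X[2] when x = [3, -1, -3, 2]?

X[2] = Σ(n=0 to 3) x[n] · ω_4^(2n) where ω_4 = e^(-2πi/4)
= (3)·ω_4^0 + (-1)·ω_4^2 + (-3)·ω_4^4 + (2)·ω_4^6

X[2] = -1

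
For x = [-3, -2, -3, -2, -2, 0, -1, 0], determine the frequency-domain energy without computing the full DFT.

Parseval: Σ|x[n]|² = (1/N)Σ|X[k]|², so Σ|X[k]|² = N·Σ|x[n]|² = 8·31.0000

Σ|X[k]|² = N·Σ|x[n]|² = 8·31.0000 = 248.0000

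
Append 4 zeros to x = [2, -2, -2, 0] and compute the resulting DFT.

Original 4-point DFT: [-2, 4+2i, 2, 4-2i]
Zero-padded 8-point DFT provides frequency interpolation.

DFT_8([x, 0, ...]) = [-2, 0.5858+3.4142i, 4+2i, 3.4142-0.5858i, 2, 3.4142+0.5858i, 4-2i, 0.5858-3.4142i]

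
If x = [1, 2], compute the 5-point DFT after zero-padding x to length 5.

Original 2-point DFT: [3, -1]
Zero-padded 5-point DFT provides frequency interpolation.

DFT_5([x, 0, ...]) = [3, 1.6180-1.9021i, -0.6180-1.1756i, -0.6180+1.1756i, 1.6180+1.9021i]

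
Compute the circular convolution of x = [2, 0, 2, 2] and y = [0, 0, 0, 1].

(x ⊛ y)[n] = Σ(m=0 to 3) x[m] · y[(n-m) mod 4]

Computing each output sample:
(x ⊛ y)[0] = 0
(x ⊛ y)[1] = 2
(x ⊛ y)[2] = 2
(x ⊛ y)[3] = 2

x ⊛ y = [0, 2, 2, 2]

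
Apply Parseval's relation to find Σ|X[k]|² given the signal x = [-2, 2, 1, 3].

Parseval: Σ|x[n]|² = (1/N)Σ|X[k]|², so Σ|X[k]|² = N·Σ|x[n]|² = 4·18.0000

Σ|X[k]|² = N·Σ|x[n]|² = 4·18.0000 = 72.0000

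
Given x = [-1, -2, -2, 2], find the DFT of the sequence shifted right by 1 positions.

Time shift by 1: X_shifted[k] = ω_4^(1k) · X[k]
Shifted x = [2, -1, -2, -2]

DFT(x[n-1]) = [-3, 4-1i, 3, 4+1i]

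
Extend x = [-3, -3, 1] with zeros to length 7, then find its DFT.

Original 3-point DFT: [-5, -2.0000+3.4641i, -2.0000-3.4641i]
Zero-padded 7-point DFT provides frequency interpolation.

DFT_7([x, 0, ...]) = [-5, -5.0930+1.3706i, -3.2334+3.3587i, 0.3264+2.0835i, 0.3264-2.0835i, -3.2334-3.3587i, -5.0930-1.3706i]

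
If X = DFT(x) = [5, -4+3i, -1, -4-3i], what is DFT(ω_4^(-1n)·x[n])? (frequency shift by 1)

Modulation property: DFT(ω_4^(-1n)·x[n]) = X[(k-1) mod 4], so circularly shift X by 1 positions.

X[k-1] = [-4-3i, 5, -4+3i, -1]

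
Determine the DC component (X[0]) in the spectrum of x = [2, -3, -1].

X[0] = Σ(n=0 to 2) x[n] · ω_3^0 = Σ x[n]
= (2) + (-3) + (-1)

X[0] = -2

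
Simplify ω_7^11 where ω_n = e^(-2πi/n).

Since ω_7^7 = 1, powers reduce modulo 7.
11 mod 7 = 4
So ω_7^11 = ω_7^4 = e^(-2πi·4/7)

ω_7^11 = ω_7^4 = -0.9010+0.4339i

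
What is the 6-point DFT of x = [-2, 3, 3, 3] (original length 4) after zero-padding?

Original 4-point DFT: [7, -5, -5, -5]
Zero-padded 6-point DFT provides frequency interpolation.

DFT_6([x, 0, ...]) = [7, -5.0000-5.1962i, -2, -5, -2, -5.0000+5.1962i]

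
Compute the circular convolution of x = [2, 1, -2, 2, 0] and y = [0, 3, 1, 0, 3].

(x ⊛ y)[n] = Σ(m=0 to 4) x[m] · y[(n-m) mod 5]

Computing each output sample:
(x ⊛ y)[0] = 5
(x ⊛ y)[1] = 0
(x ⊛ y)[2] = 11
(x ⊛ y)[3] = -5
(x ⊛ y)[4] = 10

x ⊛ y = [5, 0, 11, -5, 10]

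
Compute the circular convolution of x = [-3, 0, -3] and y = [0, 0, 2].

(x ⊛ y)[n] = Σ(m=0 to 2) x[m] · y[(n-m) mod 3]

Computing each output sample:
(x ⊛ y)[0] = 0
(x ⊛ y)[1] = -6
(x ⊛ y)[2] = -6

x ⊛ y = [0, -6, -6]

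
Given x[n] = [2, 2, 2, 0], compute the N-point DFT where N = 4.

X[k] = Σ(n=0 to 3) x[n] · ω_4^(nk)
where ω_4 = e^(-2πi/4)

Computing each X[k]:
X[0] = 6
X[1] = -2i
X[2] = 2
X[3] = 2i

X = [6, -2i, 2, 2i]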